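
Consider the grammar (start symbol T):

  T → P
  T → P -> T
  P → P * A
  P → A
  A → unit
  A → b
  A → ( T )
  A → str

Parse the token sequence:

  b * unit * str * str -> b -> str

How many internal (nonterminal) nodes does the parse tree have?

15

[T [P [P [P [P [A b]] * [A unit]] * [A str]] * [A str]] -> [T [P [A b]] -> [T [P [A str]]]]]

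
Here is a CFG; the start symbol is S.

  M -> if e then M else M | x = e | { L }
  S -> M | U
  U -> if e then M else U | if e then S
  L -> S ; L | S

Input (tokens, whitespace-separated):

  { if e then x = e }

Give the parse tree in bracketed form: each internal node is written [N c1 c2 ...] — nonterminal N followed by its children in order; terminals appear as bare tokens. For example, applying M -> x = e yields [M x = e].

[S [M { [L [S [U if e then [S [M x = e]]]]] }]]

S
M
{ L }
{ S }
{ U }
{ if e then S }
{ if e then M }
{ if e then x = e }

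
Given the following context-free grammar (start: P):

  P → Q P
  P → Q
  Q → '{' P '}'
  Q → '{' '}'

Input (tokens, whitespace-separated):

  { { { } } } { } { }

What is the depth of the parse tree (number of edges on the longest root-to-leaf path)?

[P [Q { [P [Q { [P [Q { }]] }]] }] [P [Q { }] [P [Q { }]]]]

6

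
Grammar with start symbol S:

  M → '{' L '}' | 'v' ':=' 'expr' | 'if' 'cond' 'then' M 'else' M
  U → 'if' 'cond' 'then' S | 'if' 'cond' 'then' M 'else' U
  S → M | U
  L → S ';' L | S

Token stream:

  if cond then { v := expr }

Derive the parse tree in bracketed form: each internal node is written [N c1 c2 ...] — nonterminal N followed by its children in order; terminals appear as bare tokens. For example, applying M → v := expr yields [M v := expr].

[S [U if cond then [S [M { [L [S [M v := expr]]] }]]]]

S
U
if cond then S
if cond then M
if cond then { L }
if cond then { S }
if cond then { M }
if cond then { v := expr }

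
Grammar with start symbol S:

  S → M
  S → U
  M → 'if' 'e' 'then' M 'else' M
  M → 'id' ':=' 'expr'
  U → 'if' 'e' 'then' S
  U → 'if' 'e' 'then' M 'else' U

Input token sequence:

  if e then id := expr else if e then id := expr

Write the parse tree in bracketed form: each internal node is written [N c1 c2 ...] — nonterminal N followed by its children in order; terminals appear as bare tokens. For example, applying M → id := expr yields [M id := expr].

S
U
if e then M else U
if e then id := expr else U
if e then id := expr else if e then S
if e then id := expr else if e then M
if e then id := expr else if e then id := expr

[S [U if e then [M id := expr] else [U if e then [S [M id := expr]]]]]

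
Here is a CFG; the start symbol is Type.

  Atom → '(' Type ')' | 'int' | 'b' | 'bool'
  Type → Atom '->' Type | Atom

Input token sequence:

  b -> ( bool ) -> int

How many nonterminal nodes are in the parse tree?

8

[Type [Atom b] -> [Type [Atom ( [Type [Atom bool]] )] -> [Type [Atom int]]]]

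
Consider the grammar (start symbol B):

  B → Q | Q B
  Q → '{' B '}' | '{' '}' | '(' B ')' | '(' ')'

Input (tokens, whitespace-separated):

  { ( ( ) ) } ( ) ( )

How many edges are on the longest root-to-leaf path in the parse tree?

6

[B [Q { [B [Q ( [B [Q ( )]] )]] }] [B [Q ( )] [B [Q ( )]]]]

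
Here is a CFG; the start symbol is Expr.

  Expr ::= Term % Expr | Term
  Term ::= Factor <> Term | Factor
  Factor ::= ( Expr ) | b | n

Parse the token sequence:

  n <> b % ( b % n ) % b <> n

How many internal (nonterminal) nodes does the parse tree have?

19

[Expr [Term [Factor n] <> [Term [Factor b]]] % [Expr [Term [Factor ( [Expr [Term [Factor b]] % [Expr [Term [Factor n]]]] )]] % [Expr [Term [Factor b] <> [Term [Factor n]]]]]]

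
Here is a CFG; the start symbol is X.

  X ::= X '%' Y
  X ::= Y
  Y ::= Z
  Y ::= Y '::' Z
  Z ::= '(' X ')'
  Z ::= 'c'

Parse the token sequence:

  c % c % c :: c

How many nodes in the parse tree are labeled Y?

4

[X [X [X [Y [Z c]]] % [Y [Z c]]] % [Y [Y [Z c]] :: [Z c]]]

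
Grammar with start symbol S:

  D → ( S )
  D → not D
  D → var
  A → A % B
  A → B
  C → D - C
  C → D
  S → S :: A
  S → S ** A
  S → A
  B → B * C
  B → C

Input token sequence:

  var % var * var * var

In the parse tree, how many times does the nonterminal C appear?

4

[S [A [A [B [C [D var]]]] % [B [B [B [C [D var]]] * [C [D var]]] * [C [D var]]]]]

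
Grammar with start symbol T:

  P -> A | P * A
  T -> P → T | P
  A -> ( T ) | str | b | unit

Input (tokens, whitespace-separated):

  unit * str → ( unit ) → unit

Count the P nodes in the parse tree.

[T [P [P [A unit]] * [A str]] → [T [P [A ( [T [P [A unit]]] )]] → [T [P [A unit]]]]]

5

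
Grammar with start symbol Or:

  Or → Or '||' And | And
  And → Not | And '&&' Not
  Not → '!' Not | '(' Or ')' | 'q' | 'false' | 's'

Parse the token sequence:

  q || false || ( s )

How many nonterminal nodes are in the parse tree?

[Or [Or [Or [And [Not q]]] || [And [Not false]]] || [And [Not ( [Or [And [Not s]]] )]]]

12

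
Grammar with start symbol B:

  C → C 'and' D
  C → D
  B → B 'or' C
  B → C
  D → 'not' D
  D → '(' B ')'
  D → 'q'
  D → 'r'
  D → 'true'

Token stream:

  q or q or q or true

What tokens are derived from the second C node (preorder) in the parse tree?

q

[B [B [B [B [C [D q]]] or [C [D q]]] or [C [D q]]] or [C [D true]]]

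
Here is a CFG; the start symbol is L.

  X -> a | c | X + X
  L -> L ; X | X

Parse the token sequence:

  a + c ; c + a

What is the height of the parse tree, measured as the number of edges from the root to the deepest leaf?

[L [L [X [X a] + [X c]]] ; [X [X c] + [X a]]]

4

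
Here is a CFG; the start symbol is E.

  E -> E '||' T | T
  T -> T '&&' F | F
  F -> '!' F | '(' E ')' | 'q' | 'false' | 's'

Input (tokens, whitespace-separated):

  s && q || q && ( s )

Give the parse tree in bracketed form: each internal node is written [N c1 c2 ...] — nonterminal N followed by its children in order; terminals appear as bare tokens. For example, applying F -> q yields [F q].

E
E || T
T || T
T && F || T
F && F || T
s && F || T
s && q || T
s && q || T && F
s && q || F && F
s && q || q && F
s && q || q && ( E )
s && q || q && ( T )
s && q || q && ( F )
s && q || q && ( s )

[E [E [T [T [F s]] && [F q]]] || [T [T [F q]] && [F ( [E [T [F s]]] )]]]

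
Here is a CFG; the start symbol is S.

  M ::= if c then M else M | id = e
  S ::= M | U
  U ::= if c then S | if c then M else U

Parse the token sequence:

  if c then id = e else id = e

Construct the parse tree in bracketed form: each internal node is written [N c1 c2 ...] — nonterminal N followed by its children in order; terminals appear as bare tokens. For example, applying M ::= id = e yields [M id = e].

[S [M if c then [M id = e] else [M id = e]]]

S
M
if c then M else M
if c then id = e else M
if c then id = e else id = e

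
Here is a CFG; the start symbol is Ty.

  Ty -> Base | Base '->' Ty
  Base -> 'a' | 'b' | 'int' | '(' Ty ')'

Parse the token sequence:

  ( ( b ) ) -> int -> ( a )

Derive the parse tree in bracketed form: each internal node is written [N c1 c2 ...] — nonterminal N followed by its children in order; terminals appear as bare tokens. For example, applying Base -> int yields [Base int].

[Ty [Base ( [Ty [Base ( [Ty [Base b]] )]] )] -> [Ty [Base int] -> [Ty [Base ( [Ty [Base a]] )]]]]

Ty
Base -> Ty
( Ty ) -> Ty
( Base ) -> Ty
( ( Ty ) ) -> Ty
( ( Base ) ) -> Ty
( ( b ) ) -> Ty
( ( b ) ) -> Base -> Ty
( ( b ) ) -> int -> Ty
( ( b ) ) -> int -> Base
( ( b ) ) -> int -> ( Ty )
( ( b ) ) -> int -> ( Base )
( ( b ) ) -> int -> ( a )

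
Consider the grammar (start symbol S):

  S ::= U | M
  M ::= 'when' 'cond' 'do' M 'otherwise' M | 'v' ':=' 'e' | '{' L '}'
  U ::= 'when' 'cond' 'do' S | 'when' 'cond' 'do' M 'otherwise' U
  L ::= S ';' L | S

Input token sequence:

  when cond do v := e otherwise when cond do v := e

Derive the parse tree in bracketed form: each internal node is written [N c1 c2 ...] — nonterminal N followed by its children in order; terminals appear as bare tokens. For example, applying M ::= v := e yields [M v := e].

[S [U when cond do [M v := e] otherwise [U when cond do [S [M v := e]]]]]

S
U
when cond do M otherwise U
when cond do v := e otherwise U
when cond do v := e otherwise when cond do S
when cond do v := e otherwise when cond do M
when cond do v := e otherwise when cond do v := e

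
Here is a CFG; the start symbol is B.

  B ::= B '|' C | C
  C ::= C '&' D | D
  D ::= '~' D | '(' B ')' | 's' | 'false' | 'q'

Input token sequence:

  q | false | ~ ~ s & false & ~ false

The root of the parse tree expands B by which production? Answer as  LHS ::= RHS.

[B [B [B [C [D q]]] | [C [D false]]] | [C [C [C [D ~ [D ~ [D s]]]] & [D false]] & [D ~ [D false]]]]

B ::= B '|' C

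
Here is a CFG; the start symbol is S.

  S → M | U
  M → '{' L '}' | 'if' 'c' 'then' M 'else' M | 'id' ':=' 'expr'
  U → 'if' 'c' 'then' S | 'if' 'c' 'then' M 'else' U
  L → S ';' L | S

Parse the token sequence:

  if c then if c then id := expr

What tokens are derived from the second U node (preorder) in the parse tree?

if c then id := expr

[S [U if c then [S [U if c then [S [M id := expr]]]]]]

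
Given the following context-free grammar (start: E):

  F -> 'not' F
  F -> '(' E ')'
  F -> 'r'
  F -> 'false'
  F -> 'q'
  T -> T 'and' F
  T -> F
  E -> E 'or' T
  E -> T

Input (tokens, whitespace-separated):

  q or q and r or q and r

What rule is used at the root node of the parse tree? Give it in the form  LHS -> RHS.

E -> E 'or' T

[E [E [E [T [F q]]] or [T [T [F q]] and [F r]]] or [T [T [F q]] and [F r]]]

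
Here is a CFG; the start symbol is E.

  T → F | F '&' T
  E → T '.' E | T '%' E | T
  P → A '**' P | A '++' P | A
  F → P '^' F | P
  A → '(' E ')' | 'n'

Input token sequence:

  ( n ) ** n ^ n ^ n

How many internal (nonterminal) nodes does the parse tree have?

18

[E [T [F [P [A ( [E [T [F [P [A n]]]]] )] ** [P [A n]]] ^ [F [P [A n]] ^ [F [P [A n]]]]]]]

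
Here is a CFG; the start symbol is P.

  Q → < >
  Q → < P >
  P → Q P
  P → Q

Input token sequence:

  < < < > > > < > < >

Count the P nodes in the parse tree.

5

[P [Q < [P [Q < [P [Q < >]] >]] >] [P [Q < >] [P [Q < >]]]]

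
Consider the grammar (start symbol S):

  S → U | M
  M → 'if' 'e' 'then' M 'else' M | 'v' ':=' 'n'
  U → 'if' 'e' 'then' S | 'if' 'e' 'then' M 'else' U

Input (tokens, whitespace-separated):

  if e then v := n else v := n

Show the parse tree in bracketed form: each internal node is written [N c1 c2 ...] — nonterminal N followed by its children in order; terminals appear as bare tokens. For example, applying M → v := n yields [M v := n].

[S [M if e then [M v := n] else [M v := n]]]

S
M
if e then M else M
if e then v := n else M
if e then v := n else v := n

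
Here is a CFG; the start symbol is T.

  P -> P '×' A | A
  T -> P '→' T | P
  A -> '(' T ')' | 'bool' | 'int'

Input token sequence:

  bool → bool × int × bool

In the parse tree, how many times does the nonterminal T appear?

2

[T [P [A bool]] → [T [P [P [P [A bool]] × [A int]] × [A bool]]]]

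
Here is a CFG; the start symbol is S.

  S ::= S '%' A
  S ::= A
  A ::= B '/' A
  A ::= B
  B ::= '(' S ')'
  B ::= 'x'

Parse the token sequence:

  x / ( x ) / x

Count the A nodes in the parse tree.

[S [A [B x] / [A [B ( [S [A [B x]]] )] / [A [B x]]]]]

4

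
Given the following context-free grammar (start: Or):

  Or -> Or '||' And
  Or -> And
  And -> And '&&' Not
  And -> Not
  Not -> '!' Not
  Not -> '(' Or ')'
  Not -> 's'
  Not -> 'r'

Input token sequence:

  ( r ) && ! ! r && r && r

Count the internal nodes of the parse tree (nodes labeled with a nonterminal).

14

[Or [And [And [And [And [Not ( [Or [And [Not r]]] )]] && [Not ! [Not ! [Not r]]]] && [Not r]] && [Not r]]]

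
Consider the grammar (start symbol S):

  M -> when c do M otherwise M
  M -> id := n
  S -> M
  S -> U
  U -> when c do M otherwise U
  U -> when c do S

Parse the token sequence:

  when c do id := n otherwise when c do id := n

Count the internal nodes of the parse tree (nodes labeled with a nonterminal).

[S [U when c do [M id := n] otherwise [U when c do [S [M id := n]]]]]

6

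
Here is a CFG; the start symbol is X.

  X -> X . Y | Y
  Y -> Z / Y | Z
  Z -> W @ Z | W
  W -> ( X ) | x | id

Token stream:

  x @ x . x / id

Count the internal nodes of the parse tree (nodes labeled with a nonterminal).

[X [X [Y [Z [W x] @ [Z [W x]]]]] . [Y [Z [W x]] / [Y [Z [W id]]]]]

13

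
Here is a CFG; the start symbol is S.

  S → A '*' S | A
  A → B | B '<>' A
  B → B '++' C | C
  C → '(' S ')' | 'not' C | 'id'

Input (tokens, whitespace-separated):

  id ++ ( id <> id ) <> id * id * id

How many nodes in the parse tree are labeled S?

[S [A [B [B [C id]] ++ [C ( [S [A [B [C id]] <> [A [B [C id]]]]] )]] <> [A [B [C id]]]] * [S [A [B [C id]]] * [S [A [B [C id]]]]]]

4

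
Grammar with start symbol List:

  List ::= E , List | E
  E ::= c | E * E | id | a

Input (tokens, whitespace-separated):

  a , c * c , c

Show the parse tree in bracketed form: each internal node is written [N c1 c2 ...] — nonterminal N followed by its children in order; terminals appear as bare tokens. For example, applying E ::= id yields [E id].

List
E , List
a , List
a , E , List
a , E * E , List
a , c * E , List
a , c * c , List
a , c * c , E
a , c * c , c

[List [E a] , [List [E [E c] * [E c]] , [List [E c]]]]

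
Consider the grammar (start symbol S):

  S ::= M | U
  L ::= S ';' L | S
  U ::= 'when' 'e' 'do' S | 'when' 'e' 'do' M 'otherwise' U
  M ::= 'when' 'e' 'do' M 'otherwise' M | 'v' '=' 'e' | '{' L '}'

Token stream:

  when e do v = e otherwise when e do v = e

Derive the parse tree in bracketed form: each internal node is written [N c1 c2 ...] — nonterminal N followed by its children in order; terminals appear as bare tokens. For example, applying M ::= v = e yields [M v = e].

S
U
when e do M otherwise U
when e do v = e otherwise U
when e do v = e otherwise when e do S
when e do v = e otherwise when e do M
when e do v = e otherwise when e do v = e

[S [U when e do [M v = e] otherwise [U when e do [S [M v = e]]]]]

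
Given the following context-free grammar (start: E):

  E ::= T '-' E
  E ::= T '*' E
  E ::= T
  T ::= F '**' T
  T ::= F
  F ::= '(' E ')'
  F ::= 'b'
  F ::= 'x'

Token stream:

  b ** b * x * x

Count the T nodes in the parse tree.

[E [T [F b] ** [T [F b]]] * [E [T [F x]] * [E [T [F x]]]]]

4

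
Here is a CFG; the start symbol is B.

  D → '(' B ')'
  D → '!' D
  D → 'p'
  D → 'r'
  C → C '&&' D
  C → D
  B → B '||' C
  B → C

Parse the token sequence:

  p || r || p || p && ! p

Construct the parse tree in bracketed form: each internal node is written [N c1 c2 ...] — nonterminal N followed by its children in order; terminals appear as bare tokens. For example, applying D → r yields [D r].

B
B || C
B || C || C
B || C || C || C
C || C || C || C
D || C || C || C
p || C || C || C
p || D || C || C
p || r || C || C
p || r || D || C
p || r || p || C
p || r || p || C && D
p || r || p || D && D
p || r || p || p && D
p || r || p || p && ! D
p || r || p || p && ! p

[B [B [B [B [C [D p]]] || [C [D r]]] || [C [D p]]] || [C [C [D p]] && [D ! [D p]]]]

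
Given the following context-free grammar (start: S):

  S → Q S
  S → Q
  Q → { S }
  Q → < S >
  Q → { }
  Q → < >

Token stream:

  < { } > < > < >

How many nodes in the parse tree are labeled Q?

4

[S [Q < [S [Q { }]] >] [S [Q < >] [S [Q < >]]]]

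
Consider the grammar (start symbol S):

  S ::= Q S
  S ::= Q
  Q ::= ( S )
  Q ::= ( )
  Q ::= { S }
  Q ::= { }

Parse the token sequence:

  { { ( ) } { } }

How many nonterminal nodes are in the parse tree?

[S [Q { [S [Q { [S [Q ( )]] }] [S [Q { }]]] }]]

8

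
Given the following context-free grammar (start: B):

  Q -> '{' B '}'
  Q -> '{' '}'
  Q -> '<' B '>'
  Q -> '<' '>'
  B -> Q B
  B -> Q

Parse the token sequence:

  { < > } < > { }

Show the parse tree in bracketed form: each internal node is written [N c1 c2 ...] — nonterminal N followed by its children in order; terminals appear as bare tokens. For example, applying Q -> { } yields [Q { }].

[B [Q { [B [Q < >]] }] [B [Q < >] [B [Q { }]]]]

B
Q B
{ B } B
{ Q } B
{ < > } B
{ < > } Q B
{ < > } < > B
{ < > } < > Q
{ < > } < > { }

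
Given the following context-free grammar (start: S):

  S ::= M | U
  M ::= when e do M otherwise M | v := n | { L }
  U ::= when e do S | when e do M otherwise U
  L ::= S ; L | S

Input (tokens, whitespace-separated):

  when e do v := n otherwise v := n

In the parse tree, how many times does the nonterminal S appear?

1

[S [M when e do [M v := n] otherwise [M v := n]]]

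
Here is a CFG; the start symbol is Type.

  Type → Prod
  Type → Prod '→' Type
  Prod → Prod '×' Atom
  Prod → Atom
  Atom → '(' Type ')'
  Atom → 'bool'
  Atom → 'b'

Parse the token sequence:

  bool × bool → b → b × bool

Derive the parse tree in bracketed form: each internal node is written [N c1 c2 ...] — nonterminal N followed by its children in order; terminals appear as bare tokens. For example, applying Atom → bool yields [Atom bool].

Type
Prod → Type
Prod × Atom → Type
Atom × Atom → Type
bool × Atom → Type
bool × bool → Type
bool × bool → Prod → Type
bool × bool → Atom → Type
bool × bool → b → Type
bool × bool → b → Prod
bool × bool → b → Prod × Atom
bool × bool → b → Atom × Atom
bool × bool → b → b × Atom
bool × bool → b → b × bool

[Type [Prod [Prod [Atom bool]] × [Atom bool]] → [Type [Prod [Atom b]] → [Type [Prod [Prod [Atom b]] × [Atom bool]]]]]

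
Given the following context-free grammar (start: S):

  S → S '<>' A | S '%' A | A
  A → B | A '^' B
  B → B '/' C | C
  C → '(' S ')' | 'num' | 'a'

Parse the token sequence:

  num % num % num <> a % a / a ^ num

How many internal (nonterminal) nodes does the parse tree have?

[S [S [S [S [S [A [B [C num]]]] % [A [B [C num]]]] % [A [B [C num]]]] <> [A [B [C a]]]] % [A [A [B [B [C a]] / [C a]]] ^ [B [C num]]]]

25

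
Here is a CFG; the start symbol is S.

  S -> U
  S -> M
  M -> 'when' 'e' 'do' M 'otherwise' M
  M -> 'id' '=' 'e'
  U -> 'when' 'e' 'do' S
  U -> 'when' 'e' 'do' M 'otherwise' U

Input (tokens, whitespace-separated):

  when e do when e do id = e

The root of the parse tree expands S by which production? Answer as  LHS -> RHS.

S -> U

[S [U when e do [S [U when e do [S [M id = e]]]]]]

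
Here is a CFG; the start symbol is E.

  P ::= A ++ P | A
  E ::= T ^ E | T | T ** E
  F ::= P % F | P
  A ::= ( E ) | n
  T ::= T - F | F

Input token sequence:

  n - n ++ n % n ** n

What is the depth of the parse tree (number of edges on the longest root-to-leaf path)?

[E [T [T [F [P [A n]]]] - [F [P [A n] ++ [P [A n]]] % [F [P [A n]]]]] ** [E [T [F [P [A n]]]]]]

6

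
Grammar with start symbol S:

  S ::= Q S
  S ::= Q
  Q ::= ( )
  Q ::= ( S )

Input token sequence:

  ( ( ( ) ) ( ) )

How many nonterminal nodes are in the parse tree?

8

[S [Q ( [S [Q ( [S [Q ( )]] )] [S [Q ( )]]] )]]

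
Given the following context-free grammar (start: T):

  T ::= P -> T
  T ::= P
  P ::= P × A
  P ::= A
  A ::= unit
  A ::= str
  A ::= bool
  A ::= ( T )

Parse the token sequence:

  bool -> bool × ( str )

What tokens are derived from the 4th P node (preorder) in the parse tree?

[T [P [A bool]] -> [T [P [P [A bool]] × [A ( [T [P [A str]]] )]]]]

str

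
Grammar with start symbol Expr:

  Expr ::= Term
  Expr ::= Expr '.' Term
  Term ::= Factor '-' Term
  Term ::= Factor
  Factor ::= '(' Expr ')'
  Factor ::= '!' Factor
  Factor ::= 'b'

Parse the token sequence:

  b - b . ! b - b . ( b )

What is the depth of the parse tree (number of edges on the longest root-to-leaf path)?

6

[Expr [Expr [Expr [Term [Factor b] - [Term [Factor b]]]] . [Term [Factor ! [Factor b]] - [Term [Factor b]]]] . [Term [Factor ( [Expr [Term [Factor b]]] )]]]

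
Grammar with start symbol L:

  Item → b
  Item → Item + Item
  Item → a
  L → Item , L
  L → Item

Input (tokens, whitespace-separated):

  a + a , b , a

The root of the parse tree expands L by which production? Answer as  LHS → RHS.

L → Item , L

[L [Item [Item a] + [Item a]] , [L [Item b] , [L [Item a]]]]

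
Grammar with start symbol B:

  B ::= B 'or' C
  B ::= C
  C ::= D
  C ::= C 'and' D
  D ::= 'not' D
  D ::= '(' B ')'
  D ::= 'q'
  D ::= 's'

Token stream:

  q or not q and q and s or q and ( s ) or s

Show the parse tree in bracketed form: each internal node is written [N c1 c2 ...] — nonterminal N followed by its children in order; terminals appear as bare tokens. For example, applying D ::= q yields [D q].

B
B or C
B or C or C
B or C or C or C
C or C or C or C
D or C or C or C
q or C or C or C
q or C and D or C or C
q or C and D and D or C or C
q or D and D and D or C or C
q or not D and D and D or C or C
q or not q and D and D or C or C
q or not q and q and D or C or C
q or not q and q and s or C or C
q or not q and q and s or C and D or C
q or not q and q and s or D and D or C
q or not q and q and s or q and D or C
q or not q and q and s or q and ( B ) or C
q or not q and q and s or q and ( C ) or C
q or not q and q and s or q and ( D ) or C
q or not q and q and s or q and ( s ) or C
q or not q and q and s or q and ( s ) or D
q or not q and q and s or q and ( s ) or s

[B [B [B [B [C [D q]]] or [C [C [C [D not [D q]]] and [D q]] and [D s]]] or [C [C [D q]] and [D ( [B [C [D s]]] )]]] or [C [D s]]]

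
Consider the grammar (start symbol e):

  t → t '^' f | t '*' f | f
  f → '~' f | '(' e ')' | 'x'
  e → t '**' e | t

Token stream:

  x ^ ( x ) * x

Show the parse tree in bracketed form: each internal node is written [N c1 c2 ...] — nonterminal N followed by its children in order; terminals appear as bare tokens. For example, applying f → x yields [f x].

e
t
t * f
t ^ f * f
f ^ f * f
x ^ f * f
x ^ ( e ) * f
x ^ ( t ) * f
x ^ ( f ) * f
x ^ ( x ) * f
x ^ ( x ) * x

[e [t [t [t [f x]] ^ [f ( [e [t [f x]]] )]] * [f x]]]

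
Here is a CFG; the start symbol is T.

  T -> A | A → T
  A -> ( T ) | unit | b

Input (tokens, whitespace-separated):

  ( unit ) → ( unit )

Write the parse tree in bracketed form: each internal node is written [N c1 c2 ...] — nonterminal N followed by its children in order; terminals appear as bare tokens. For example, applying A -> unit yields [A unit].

T
A → T
( T ) → T
( A ) → T
( unit ) → T
( unit ) → A
( unit ) → ( T )
( unit ) → ( A )
( unit ) → ( unit )

[T [A ( [T [A unit]] )] → [T [A ( [T [A unit]] )]]]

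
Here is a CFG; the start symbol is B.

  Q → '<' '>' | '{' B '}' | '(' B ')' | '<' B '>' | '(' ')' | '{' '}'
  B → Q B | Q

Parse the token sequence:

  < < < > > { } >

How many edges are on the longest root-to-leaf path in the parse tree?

[B [Q < [B [Q < [B [Q < >]] >] [B [Q { }]]] >]]

6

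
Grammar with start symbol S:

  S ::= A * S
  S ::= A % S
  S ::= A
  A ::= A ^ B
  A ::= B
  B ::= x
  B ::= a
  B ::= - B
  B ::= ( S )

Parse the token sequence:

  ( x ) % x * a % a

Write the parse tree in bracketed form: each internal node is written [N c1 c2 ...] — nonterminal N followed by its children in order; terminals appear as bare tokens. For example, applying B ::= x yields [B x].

[S [A [B ( [S [A [B x]]] )]] % [S [A [B x]] * [S [A [B a]] % [S [A [B a]]]]]]

S
A % S
B % S
( S ) % S
( A ) % S
( B ) % S
( x ) % S
( x ) % A * S
( x ) % B * S
( x ) % x * S
( x ) % x * A % S
( x ) % x * B % S
( x ) % x * a % S
( x ) % x * a % A
( x ) % x * a % B
( x ) % x * a % a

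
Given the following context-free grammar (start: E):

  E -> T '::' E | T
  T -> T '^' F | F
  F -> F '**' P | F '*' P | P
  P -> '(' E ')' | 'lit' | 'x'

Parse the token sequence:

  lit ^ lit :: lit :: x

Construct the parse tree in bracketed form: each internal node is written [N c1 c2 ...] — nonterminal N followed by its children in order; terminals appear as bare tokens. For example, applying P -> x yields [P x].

E
T :: E
T ^ F :: E
F ^ F :: E
P ^ F :: E
lit ^ F :: E
lit ^ P :: E
lit ^ lit :: E
lit ^ lit :: T :: E
lit ^ lit :: F :: E
lit ^ lit :: P :: E
lit ^ lit :: lit :: E
lit ^ lit :: lit :: T
lit ^ lit :: lit :: F
lit ^ lit :: lit :: P
lit ^ lit :: lit :: x

[E [T [T [F [P lit]]] ^ [F [P lit]]] :: [E [T [F [P lit]]] :: [E [T [F [P x]]]]]]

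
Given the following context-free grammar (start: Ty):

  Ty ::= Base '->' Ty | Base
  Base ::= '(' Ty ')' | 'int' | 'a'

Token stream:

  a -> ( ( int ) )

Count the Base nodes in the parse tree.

4

[Ty [Base a] -> [Ty [Base ( [Ty [Base ( [Ty [Base int]] )]] )]]]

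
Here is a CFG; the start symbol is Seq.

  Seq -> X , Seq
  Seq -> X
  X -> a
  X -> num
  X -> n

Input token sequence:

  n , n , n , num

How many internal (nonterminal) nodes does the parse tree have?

[Seq [X n] , [Seq [X n] , [Seq [X n] , [Seq [X num]]]]]

8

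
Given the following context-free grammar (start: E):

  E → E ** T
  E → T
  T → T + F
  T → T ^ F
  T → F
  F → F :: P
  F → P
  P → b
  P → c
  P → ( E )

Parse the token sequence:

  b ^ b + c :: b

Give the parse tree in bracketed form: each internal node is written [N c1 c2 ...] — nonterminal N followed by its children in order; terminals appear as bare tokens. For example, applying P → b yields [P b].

E
T
T + F
T ^ F + F
F ^ F + F
P ^ F + F
b ^ F + F
b ^ P + F
b ^ b + F
b ^ b + F :: P
b ^ b + P :: P
b ^ b + c :: P
b ^ b + c :: b

[E [T [T [T [F [P b]]] ^ [F [P b]]] + [F [F [P c]] :: [P b]]]]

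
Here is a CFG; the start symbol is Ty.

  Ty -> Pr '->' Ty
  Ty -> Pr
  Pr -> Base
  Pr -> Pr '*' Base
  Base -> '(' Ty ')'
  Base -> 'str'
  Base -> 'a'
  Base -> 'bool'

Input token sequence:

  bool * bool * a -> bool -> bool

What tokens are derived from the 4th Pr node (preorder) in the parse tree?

[Ty [Pr [Pr [Pr [Base bool]] * [Base bool]] * [Base a]] -> [Ty [Pr [Base bool]] -> [Ty [Pr [Base bool]]]]]

bool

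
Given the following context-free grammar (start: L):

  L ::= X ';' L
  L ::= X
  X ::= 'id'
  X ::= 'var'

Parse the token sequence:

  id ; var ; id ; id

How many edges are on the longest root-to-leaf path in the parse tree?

5

[L [X id] ; [L [X var] ; [L [X id] ; [L [X id]]]]]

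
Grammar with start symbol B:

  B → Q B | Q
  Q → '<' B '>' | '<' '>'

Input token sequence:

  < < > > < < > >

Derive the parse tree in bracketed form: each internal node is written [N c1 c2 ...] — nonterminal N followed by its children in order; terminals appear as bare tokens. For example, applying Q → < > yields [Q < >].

B
Q B
< B > B
< Q > B
< < > > B
< < > > Q
< < > > < B >
< < > > < Q >
< < > > < < > >

[B [Q < [B [Q < >]] >] [B [Q < [B [Q < >]] >]]]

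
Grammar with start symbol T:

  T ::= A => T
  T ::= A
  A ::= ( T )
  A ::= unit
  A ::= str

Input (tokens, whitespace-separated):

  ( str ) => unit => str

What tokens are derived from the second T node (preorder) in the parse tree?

str

[T [A ( [T [A str]] )] => [T [A unit] => [T [A str]]]]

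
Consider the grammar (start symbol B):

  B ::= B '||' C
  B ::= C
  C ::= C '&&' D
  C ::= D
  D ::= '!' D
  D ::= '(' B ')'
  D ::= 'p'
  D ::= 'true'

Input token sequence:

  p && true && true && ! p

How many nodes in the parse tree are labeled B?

1

[B [C [C [C [C [D p]] && [D true]] && [D true]] && [D ! [D p]]]]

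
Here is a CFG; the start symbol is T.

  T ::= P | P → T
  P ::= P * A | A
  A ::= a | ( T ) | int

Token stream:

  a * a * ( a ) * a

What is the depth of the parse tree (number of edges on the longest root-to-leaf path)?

[T [P [P [P [P [A a]] * [A a]] * [A ( [T [P [A a]]] )]] * [A a]]]

7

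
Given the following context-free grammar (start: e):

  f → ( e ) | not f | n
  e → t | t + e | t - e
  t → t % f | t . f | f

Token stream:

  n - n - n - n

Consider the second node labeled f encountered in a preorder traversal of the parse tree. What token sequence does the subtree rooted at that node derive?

[e [t [f n]] - [e [t [f n]] - [e [t [f n]] - [e [t [f n]]]]]]

n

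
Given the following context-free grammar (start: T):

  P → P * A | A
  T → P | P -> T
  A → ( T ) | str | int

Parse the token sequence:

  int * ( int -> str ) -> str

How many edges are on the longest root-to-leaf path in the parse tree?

7

[T [P [P [A int]] * [A ( [T [P [A int]] -> [T [P [A str]]]] )]] -> [T [P [A str]]]]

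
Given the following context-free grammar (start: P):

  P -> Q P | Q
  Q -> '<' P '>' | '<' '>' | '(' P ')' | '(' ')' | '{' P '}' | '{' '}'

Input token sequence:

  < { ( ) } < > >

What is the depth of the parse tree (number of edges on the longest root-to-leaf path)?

6

[P [Q < [P [Q { [P [Q ( )]] }] [P [Q < >]]] >]]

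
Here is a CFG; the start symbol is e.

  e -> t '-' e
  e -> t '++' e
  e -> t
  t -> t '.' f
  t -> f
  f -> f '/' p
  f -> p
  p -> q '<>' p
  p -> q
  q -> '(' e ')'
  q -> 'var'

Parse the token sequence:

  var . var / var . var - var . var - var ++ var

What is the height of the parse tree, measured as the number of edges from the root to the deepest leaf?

[e [t [t [t [f [p [q var]]]] . [f [f [p [q var]]] / [p [q var]]]] . [f [p [q var]]]] - [e [t [t [f [p [q var]]]] . [f [p [q var]]]] - [e [t [f [p [q var]]]] ++ [e [t [f [p [q var]]]]]]]]

8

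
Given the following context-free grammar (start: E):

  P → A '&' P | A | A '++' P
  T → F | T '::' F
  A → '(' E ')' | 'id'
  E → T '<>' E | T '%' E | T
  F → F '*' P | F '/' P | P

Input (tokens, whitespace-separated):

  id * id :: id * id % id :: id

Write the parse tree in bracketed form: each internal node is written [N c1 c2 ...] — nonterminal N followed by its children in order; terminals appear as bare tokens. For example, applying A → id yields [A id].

[E [T [T [F [F [P [A id]]] * [P [A id]]]] :: [F [F [P [A id]]] * [P [A id]]]] % [E [T [T [F [P [A id]]]] :: [F [P [A id]]]]]]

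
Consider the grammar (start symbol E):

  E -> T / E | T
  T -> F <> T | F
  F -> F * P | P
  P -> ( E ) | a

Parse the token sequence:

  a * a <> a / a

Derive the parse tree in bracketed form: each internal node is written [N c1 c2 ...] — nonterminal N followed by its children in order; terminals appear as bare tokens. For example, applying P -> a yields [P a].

E
T / E
F <> T / E
F * P <> T / E
P * P <> T / E
a * P <> T / E
a * a <> T / E
a * a <> F / E
a * a <> P / E
a * a <> a / E
a * a <> a / T
a * a <> a / F
a * a <> a / P
a * a <> a / a

[E [T [F [F [P a]] * [P a]] <> [T [F [P a]]]] / [E [T [F [P a]]]]]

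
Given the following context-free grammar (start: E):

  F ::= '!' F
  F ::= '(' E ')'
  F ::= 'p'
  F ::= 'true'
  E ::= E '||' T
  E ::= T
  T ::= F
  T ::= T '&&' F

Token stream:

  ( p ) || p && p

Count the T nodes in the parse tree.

[E [E [T [F ( [E [T [F p]]] )]]] || [T [T [F p]] && [F p]]]

4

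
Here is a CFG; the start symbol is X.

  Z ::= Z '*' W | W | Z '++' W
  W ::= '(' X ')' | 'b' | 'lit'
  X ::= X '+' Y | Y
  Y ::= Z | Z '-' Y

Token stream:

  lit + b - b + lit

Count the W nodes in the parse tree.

[X [X [X [Y [Z [W lit]]]] + [Y [Z [W b]] - [Y [Z [W b]]]]] + [Y [Z [W lit]]]]

4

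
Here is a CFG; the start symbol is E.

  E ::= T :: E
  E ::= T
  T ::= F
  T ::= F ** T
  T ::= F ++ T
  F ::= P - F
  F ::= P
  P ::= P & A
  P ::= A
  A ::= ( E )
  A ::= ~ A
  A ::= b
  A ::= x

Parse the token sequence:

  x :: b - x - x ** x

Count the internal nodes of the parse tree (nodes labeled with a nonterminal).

[E [T [F [P [A x]]]] :: [E [T [F [P [A b]] - [F [P [A x]] - [F [P [A x]]]]] ** [T [F [P [A x]]]]]]]

20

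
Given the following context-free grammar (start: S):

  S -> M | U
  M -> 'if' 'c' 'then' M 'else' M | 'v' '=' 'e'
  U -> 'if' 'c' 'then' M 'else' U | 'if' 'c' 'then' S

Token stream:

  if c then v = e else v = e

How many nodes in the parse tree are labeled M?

3

[S [M if c then [M v = e] else [M v = e]]]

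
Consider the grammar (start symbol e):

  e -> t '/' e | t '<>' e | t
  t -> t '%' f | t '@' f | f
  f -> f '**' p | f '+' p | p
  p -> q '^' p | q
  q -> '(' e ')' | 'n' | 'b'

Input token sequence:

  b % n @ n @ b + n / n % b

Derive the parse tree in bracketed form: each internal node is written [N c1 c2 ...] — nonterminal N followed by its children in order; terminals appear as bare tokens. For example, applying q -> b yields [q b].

[e [t [t [t [t [f [p [q b]]]] % [f [p [q n]]]] @ [f [p [q n]]]] @ [f [f [p [q b]]] + [p [q n]]]] / [e [t [t [f [p [q n]]]] % [f [p [q b]]]]]]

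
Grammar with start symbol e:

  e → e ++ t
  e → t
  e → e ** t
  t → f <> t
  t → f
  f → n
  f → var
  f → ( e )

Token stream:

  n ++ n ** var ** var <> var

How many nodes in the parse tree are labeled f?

[e [e [e [e [t [f n]]] ++ [t [f n]]] ** [t [f var]]] ** [t [f var] <> [t [f var]]]]

5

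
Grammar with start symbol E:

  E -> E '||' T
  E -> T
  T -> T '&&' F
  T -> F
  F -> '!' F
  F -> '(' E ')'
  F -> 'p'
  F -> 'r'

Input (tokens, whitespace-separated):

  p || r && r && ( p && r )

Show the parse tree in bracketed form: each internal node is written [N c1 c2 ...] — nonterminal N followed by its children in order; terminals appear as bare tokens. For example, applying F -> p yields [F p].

[E [E [T [F p]]] || [T [T [T [F r]] && [F r]] && [F ( [E [T [T [F p]] && [F r]]] )]]]

E
E || T
T || T
F || T
p || T
p || T && F
p || T && F && F
p || F && F && F
p || r && F && F
p || r && r && F
p || r && r && ( E )
p || r && r && ( T )
p || r && r && ( T && F )
p || r && r && ( F && F )
p || r && r && ( p && F )
p || r && r && ( p && r )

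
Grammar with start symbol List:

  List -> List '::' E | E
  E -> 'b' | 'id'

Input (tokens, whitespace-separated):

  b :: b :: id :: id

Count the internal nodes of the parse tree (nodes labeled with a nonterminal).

[List [List [List [List [E b]] :: [E b]] :: [E id]] :: [E id]]

8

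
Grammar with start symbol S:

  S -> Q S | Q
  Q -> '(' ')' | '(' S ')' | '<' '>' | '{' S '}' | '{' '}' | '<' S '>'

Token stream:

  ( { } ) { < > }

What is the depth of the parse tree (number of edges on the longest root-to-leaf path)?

[S [Q ( [S [Q { }]] )] [S [Q { [S [Q < >]] }]]]

5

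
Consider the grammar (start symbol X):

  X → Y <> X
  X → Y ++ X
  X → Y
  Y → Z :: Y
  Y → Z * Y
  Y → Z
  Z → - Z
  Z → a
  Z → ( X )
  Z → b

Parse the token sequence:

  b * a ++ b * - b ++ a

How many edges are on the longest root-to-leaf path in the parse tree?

[X [Y [Z b] * [Y [Z a]]] ++ [X [Y [Z b] * [Y [Z - [Z b]]]] ++ [X [Y [Z a]]]]]

6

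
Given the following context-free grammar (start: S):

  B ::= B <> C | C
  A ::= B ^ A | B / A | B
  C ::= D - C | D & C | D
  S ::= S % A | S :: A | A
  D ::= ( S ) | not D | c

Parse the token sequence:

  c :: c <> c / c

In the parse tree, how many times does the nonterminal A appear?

[S [S [A [B [C [D c]]]]] :: [A [B [B [C [D c]]] <> [C [D c]]] / [A [B [C [D c]]]]]]

3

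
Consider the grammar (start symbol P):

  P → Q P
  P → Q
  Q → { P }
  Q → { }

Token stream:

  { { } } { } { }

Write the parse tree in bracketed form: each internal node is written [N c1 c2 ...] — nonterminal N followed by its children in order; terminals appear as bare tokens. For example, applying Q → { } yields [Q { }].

P
Q P
{ P } P
{ Q } P
{ { } } P
{ { } } Q P
{ { } } { } P
{ { } } { } Q
{ { } } { } { }

[P [Q { [P [Q { }]] }] [P [Q { }] [P [Q { }]]]]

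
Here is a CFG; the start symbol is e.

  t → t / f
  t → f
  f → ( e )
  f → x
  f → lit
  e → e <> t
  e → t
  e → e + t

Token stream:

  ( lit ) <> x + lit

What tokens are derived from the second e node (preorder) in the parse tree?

( lit ) <> x

[e [e [e [t [f ( [e [t [f lit]]] )]]] <> [t [f x]]] + [t [f lit]]]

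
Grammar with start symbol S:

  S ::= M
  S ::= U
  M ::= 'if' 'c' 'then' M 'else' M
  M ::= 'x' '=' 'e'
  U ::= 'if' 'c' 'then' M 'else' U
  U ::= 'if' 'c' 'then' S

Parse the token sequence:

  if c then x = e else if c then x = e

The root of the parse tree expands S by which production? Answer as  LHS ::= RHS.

S ::= U

[S [U if c then [M x = e] else [U if c then [S [M x = e]]]]]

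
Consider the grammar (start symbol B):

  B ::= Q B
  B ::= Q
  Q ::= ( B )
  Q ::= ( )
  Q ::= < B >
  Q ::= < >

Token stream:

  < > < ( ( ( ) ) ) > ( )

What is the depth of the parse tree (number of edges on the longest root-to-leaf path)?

9

[B [Q < >] [B [Q < [B [Q ( [B [Q ( [B [Q ( )]] )]] )]] >] [B [Q ( )]]]]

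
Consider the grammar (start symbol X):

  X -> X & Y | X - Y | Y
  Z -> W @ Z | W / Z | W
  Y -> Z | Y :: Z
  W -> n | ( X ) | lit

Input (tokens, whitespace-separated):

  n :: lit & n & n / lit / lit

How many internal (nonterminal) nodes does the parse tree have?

19

[X [X [X [Y [Y [Z [W n]]] :: [Z [W lit]]]] & [Y [Z [W n]]]] & [Y [Z [W n] / [Z [W lit] / [Z [W lit]]]]]]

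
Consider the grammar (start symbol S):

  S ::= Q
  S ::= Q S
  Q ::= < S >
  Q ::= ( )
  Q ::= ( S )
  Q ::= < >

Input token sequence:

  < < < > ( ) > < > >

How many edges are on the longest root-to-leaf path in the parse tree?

7

[S [Q < [S [Q < [S [Q < >] [S [Q ( )]]] >] [S [Q < >]]] >]]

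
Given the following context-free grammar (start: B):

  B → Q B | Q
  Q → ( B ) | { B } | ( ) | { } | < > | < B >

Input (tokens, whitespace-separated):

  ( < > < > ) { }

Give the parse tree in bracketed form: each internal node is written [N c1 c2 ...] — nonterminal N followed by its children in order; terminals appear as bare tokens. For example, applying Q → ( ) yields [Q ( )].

[B [Q ( [B [Q < >] [B [Q < >]]] )] [B [Q { }]]]

B
Q B
( B ) B
( Q B ) B
( < > B ) B
( < > Q ) B
( < > < > ) B
( < > < > ) Q
( < > < > ) { }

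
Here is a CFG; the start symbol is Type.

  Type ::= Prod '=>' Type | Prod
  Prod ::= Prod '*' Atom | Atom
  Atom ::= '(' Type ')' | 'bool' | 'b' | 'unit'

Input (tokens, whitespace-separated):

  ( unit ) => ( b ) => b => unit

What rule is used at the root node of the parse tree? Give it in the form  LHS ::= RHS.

Type ::= Prod '=>' Type

[Type [Prod [Atom ( [Type [Prod [Atom unit]]] )]] => [Type [Prod [Atom ( [Type [Prod [Atom b]]] )]] => [Type [Prod [Atom b]] => [Type [Prod [Atom unit]]]]]]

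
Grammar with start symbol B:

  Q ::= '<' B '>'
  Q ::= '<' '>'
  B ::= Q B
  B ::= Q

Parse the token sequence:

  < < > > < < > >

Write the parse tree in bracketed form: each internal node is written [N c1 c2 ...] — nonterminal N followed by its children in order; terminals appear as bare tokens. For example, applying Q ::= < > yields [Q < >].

[B [Q < [B [Q < >]] >] [B [Q < [B [Q < >]] >]]]

B
Q B
< B > B
< Q > B
< < > > B
< < > > Q
< < > > < B >
< < > > < Q >
< < > > < < > >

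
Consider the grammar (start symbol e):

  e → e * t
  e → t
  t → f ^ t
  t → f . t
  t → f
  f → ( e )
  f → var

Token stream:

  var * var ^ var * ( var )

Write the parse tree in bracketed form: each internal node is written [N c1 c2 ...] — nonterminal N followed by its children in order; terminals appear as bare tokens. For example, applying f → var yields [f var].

e
e * t
e * t * t
t * t * t
f * t * t
var * t * t
var * f ^ t * t
var * var ^ t * t
var * var ^ f * t
var * var ^ var * t
var * var ^ var * f
var * var ^ var * ( e )
var * var ^ var * ( t )
var * var ^ var * ( f )
var * var ^ var * ( var )

[e [e [e [t [f var]]] * [t [f var] ^ [t [f var]]]] * [t [f ( [e [t [f var]]] )]]]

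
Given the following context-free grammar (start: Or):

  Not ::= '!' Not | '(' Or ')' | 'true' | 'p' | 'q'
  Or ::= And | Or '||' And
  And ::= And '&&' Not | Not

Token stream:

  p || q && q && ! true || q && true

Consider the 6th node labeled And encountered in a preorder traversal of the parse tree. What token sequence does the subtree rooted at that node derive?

[Or [Or [Or [And [Not p]]] || [And [And [And [Not q]] && [Not q]] && [Not ! [Not true]]]] || [And [And [Not q]] && [Not true]]]

q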